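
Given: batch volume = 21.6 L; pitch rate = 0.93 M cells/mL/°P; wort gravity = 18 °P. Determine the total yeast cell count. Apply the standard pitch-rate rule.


cells (billions) = rate · V_L · °P
cells = 0.93 · 21.6 · 18

361.5840 billion cells


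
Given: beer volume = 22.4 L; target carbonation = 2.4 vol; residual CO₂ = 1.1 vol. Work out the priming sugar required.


sugar = (target − residual)·4.0·V
sugar = (2.4 − 1.1)·4.0·22.4

116.4800 g


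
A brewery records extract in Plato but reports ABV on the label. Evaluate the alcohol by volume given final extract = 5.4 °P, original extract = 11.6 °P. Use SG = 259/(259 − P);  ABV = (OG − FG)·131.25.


OG = 259/(259 − 11.6) = 1.0469
FG = 259/(259 − 5.4) = 1.0213
ABV = (1.0469 − 1.0213)·131.25

3.3592 % ABV


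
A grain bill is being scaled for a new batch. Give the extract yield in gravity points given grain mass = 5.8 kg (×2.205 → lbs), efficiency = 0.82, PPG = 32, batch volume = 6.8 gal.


points = lbs × PPG × eff / vol
lbs = 5.8 × 2.205 = 12.7890
points = 12.7890 × 32 × 0.82 / 6.8

49.3505 points


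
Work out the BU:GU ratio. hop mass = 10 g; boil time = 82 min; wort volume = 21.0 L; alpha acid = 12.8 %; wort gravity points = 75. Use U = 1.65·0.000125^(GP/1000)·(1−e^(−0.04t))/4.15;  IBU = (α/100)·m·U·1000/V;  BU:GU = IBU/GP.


U = 1.65·0.000125^(75/1000)·(1−e^(−0.04·82))/4.15 = 0.1950
IBU = (12.8/100)·10·0.1950·1000/21.0 = 11.8861
BU:GU = 11.8861/75

0.1585


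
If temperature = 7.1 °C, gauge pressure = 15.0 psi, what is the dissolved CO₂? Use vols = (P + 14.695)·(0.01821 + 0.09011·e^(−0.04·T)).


vols = (15.0 + 14.695)·(0.01821 + 0.09011·e^(−0.04·7.1))

2.5550 volumes


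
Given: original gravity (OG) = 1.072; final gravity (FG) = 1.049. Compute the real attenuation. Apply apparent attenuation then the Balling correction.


AA = (OG−FG)/(OG−1)·100;  RA = AA·0.8192
AA = (1.072 − 1.049)/(1.072 − 1)·100 = 31.9444
RA = 31.9444·0.8192

26.1689 %


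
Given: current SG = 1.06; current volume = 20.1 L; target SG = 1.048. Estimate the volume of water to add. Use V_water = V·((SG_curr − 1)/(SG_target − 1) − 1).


V_water = 20.1·((1.06 − 1)/(1.048 − 1) − 1)

5.0250 L


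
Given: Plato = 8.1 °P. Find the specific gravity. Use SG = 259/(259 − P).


SG = 259/(259 − 8.1)

1.0323


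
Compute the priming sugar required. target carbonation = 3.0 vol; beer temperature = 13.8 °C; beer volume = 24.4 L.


residual = 14.695·(0.01821 + 0.09011·e^(−0.04·T));  sugar = (target − residual)·4.0·V
residual = 14.695·(0.01821 + 0.09011·e^(−0.04·13.8)) = 1.0300
sugar = (3.0 − 1.0300)·4.0·24.4

192.2674 g


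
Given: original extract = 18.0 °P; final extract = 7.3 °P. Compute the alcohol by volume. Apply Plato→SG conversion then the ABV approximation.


SG = 259/(259 − P);  ABV = (OG − FG)·131.25
OG = 259/(259 − 18.0) = 1.0747
FG = 259/(259 − 7.3) = 1.0290
ABV = (1.0747 − 1.0290)·131.25

5.9963 % ABV


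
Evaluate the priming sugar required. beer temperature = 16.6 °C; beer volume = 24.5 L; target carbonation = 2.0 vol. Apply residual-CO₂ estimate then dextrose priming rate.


residual = 14.695·(0.01821 + 0.09011·e^(−0.04·T));  sugar = (target − residual)·4.0·V
residual = 14.695·(0.01821 + 0.09011·e^(−0.04·16.6)) = 0.9493
sugar = (2.0 − 0.9493)·4.0·24.5

102.9724 g


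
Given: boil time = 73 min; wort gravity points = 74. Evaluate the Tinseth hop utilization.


U = 1.65·0.000125^(GP/1000) · (1 − e^(−0.04·t))/4.15
bigness = 1.65·0.000125^(74/1000) = 0.8485
boil_factor = (1 − e^(−0.04·73))/4.15 = 0.2280
U = 0.8485 · 0.2280

0.1934


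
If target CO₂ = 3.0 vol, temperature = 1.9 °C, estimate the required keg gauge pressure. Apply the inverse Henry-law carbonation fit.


psi = vols/(0.01821 + 0.09011·e^(−0.04·T)) − 14.695
psi = 3.0/(0.01821 + 0.09011·e^(−0.04·1.9)) − 14.695

14.7962 psi


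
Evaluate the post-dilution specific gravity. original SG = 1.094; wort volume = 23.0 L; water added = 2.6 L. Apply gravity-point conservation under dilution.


SG_new = 1 + (SG_old − 1)·V_old/(V_old + V_water)
pts = (1.094 − 1)·1000·23.0/(23.0 + 2.6) = 84.4531
SG_new = 1 + 84.4531/1000

1.0845


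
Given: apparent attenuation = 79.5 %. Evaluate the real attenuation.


RA = AA · 0.8192
RA = 79.5 · 0.8192

65.1264 %


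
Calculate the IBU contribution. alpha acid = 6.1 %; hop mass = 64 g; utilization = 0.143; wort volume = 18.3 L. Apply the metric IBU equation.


IBU = (α/100)·mass·U·1000 / V
IBU = (6.1/100)·64·0.143·1000 / 18.3

30.5067 IBU


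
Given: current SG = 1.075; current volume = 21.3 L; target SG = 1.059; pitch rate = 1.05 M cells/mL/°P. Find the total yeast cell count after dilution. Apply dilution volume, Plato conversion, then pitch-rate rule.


V_w = V·((SG_c−1)/(SG_t−1)−1);  °P = 259 − 259/SG_t;  cells = rate·(V+V_w)·°P
V_w = 21.3·((1.075−1)/(1.059−1)−1) = 5.7763
V_final = 21.3 + 5.7763 = 27.0763
°P = 259 − 259/1.059 = 14.4297
cells = 1.05·27.0763·14.4297

410.2362 billion cells


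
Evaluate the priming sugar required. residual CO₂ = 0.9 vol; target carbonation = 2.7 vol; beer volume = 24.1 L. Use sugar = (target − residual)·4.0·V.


sugar = (2.7 − 0.9)·4.0·24.1

173.5200 g


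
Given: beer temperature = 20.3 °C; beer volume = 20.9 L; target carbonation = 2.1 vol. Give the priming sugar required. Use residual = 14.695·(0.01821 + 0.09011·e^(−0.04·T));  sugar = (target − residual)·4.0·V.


residual = 14.695·(0.01821 + 0.09011·e^(−0.04·20.3)) = 0.8555
sugar = (2.1 − 0.8555)·4.0·20.9

104.0414 g


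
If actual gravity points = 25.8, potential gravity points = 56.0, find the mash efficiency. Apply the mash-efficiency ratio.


efficiency = actual / potential × 100
efficiency = 25.8 / 56.0 × 100

46.0714 %


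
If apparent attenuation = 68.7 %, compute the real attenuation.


RA = AA · 0.8192
RA = 68.7 · 0.8192

56.2790 %


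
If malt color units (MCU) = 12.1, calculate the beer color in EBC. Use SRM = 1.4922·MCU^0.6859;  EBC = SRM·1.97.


SRM = 1.4922·12.1^0.6859 = 8.2511
EBC = 8.2511·1.97

16.2546 EBC


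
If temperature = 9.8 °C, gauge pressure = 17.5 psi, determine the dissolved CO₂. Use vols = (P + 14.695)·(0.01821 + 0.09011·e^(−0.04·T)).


vols = (17.5 + 14.695)·(0.01821 + 0.09011·e^(−0.04·9.8))

2.5466 volumes


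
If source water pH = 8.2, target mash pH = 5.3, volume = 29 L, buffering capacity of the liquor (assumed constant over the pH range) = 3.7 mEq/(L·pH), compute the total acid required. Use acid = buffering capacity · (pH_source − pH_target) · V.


acid = 3.7 · (8.2 − 5.3) · 29

311.1700 mEq


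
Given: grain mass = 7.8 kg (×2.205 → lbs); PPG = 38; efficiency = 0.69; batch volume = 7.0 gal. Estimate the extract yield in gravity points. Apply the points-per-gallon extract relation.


points = lbs × PPG × eff / vol
lbs = 7.8 × 2.205 = 17.1990
points = 17.1990 × 38 × 0.69 / 7.0

64.4225 points


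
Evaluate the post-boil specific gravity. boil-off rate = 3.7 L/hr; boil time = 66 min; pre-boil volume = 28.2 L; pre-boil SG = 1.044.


V_post = V_pre − rate·(t/60);  SG_post = 1 + (SG_pre−1)·V_pre/V_post
V_post = 28.2 − 3.7·(66/60) = 24.1300
SG_post = 1 + (1.044 − 1)·28.2/24.1300

1.0514


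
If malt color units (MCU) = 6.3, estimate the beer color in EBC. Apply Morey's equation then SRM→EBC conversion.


SRM = 1.4922·MCU^0.6859;  EBC = SRM·1.97
SRM = 1.4922·6.3^0.6859 = 5.2734
EBC = 5.2734·1.97

10.3887 EBC


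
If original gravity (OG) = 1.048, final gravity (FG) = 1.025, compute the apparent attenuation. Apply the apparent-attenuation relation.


AA = (OG − FG)/(OG − 1) · 100
AA = (1.048 − 1.025)/(1.048 − 1) · 100

47.9167 %


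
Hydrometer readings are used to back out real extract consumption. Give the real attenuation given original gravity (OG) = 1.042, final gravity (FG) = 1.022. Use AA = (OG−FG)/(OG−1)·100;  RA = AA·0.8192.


AA = (1.042 − 1.022)/(1.042 − 1)·100 = 47.6190
RA = 47.6190·0.8192

39.0095 %


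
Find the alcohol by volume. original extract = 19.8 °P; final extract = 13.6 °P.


SG = 259/(259 − P);  ABV = (OG − FG)·131.25
OG = 259/(259 − 19.8) = 1.0828
FG = 259/(259 − 13.6) = 1.0554
ABV = (1.0828 − 1.0554)·131.25

3.5905 % ABV


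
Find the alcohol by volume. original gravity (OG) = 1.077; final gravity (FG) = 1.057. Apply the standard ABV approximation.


ABV = (OG − FG) · 131.25
ABV = (1.077 − 1.057) · 131.25

2.6250 % ABV


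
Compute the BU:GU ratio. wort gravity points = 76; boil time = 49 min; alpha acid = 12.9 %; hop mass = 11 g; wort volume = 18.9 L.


U = 1.65·0.000125^(GP/1000)·(1−e^(−0.04t))/4.15;  IBU = (α/100)·m·U·1000/V;  BU:GU = IBU/GP
U = 1.65·0.000125^(76/1000)·(1−e^(−0.04·49))/4.15 = 0.1725
IBU = (12.9/100)·11·0.1725·1000/18.9 = 12.9535
BU:GU = 12.9535/76

0.1704


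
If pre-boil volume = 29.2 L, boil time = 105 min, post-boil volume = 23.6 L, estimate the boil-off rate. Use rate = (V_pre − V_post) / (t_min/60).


rate = (29.2 − 23.6) / (105/60)

3.2000 L/hr


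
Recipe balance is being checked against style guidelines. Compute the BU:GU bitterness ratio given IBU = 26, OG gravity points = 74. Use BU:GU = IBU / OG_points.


BU:GU = 26 / 74

0.3514


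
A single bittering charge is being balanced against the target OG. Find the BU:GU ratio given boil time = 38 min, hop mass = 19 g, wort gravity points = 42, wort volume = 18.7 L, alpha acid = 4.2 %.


U = 1.65·0.000125^(GP/1000)·(1−e^(−0.04t))/4.15;  IBU = (α/100)·m·U·1000/V;  BU:GU = IBU/GP
U = 1.65·0.000125^(42/1000)·(1−e^(−0.04·38))/4.15 = 0.2130
IBU = (4.2/100)·19·0.2130·1000/18.7 = 9.0882
BU:GU = 9.0882/42

0.2164


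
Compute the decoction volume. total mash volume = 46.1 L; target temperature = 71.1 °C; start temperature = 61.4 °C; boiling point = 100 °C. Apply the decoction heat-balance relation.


V_dec = V_total·(T_target − T_start)/(T_boil − T_start)
V_dec = 46.1·(71.1 − 61.4)/(100 − 61.4)

11.5847 L


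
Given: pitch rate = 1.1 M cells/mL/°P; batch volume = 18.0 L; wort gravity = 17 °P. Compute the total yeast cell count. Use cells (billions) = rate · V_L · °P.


cells = 1.1 · 18.0 · 17

336.6000 billion cells


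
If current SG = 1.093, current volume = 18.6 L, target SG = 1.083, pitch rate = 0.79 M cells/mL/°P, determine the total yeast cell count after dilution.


V_w = V·((SG_c−1)/(SG_t−1)−1);  °P = 259 − 259/SG_t;  cells = rate·(V+V_w)·°P
V_w = 18.6·((1.093−1)/(1.083−1)−1) = 2.2410
V_final = 18.6 + 2.2410 = 20.8410
°P = 259 − 259/1.083 = 19.8495
cells = 0.79·20.8410·19.8495

326.8092 billion cells


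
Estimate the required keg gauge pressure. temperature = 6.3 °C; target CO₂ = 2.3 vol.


psi = vols/(0.01821 + 0.09011·e^(−0.04·T)) − 14.695
psi = 2.3/(0.01821 + 0.09011·e^(−0.04·6.3)) − 14.695

11.3681 psi


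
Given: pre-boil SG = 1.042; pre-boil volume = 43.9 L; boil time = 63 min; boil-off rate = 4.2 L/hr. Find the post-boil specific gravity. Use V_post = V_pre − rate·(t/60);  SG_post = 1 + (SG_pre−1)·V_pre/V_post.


V_post = 43.9 − 4.2·(63/60) = 39.4900
SG_post = 1 + (1.042 − 1)·43.9/39.4900

1.0467


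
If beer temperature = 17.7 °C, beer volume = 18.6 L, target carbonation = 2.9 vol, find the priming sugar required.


residual = 14.695·(0.01821 + 0.09011·e^(−0.04·T));  sugar = (target − residual)·4.0·V
residual = 14.695·(0.01821 + 0.09011·e^(−0.04·17.7)) = 0.9199
sugar = (2.9 − 0.9199)·4.0·18.6

147.3181 g


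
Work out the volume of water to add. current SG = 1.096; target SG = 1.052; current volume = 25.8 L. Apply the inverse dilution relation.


V_water = V·((SG_curr − 1)/(SG_target − 1) − 1)
V_water = 25.8·((1.096 − 1)/(1.052 − 1) − 1)

21.8308 L


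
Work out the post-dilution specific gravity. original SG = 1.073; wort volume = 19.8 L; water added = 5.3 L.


SG_new = 1 + (SG_old − 1)·V_old/(V_old + V_water)
pts = (1.073 − 1)·1000·19.8/(19.8 + 5.3) = 57.5857
SG_new = 1 + 57.5857/1000

1.0576


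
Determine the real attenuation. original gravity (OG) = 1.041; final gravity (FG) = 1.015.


AA = (OG−FG)/(OG−1)·100;  RA = AA·0.8192
AA = (1.041 − 1.015)/(1.041 − 1)·100 = 63.4146
RA = 63.4146·0.8192

51.9493 %


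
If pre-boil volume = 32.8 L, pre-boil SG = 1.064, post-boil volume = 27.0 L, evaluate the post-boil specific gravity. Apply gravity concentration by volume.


SG_post = 1 + (SG_pre − 1)·V_pre/V_post
pts_pre = (1.064 − 1)·1000 = 64.0000
pts_post = 64.0000·32.8/27.0 = 77.7481
SG_post = 1 + 77.7481/1000

1.0777


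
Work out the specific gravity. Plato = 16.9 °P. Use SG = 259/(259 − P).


SG = 259/(259 − 16.9)

1.0698


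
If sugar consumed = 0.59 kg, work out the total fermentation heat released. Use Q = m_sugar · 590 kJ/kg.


Q = 0.59 · 590

348.1000 kJ


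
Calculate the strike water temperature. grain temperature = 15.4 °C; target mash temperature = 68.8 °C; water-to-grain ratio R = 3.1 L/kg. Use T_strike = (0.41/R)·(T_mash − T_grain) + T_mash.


T_strike = (0.41/3.1)·(68.8 − 15.4) + 68.8

75.8626 °C


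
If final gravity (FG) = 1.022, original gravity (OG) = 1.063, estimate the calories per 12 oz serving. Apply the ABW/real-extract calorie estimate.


ABW = (OG−FG)·131.25·0.79/FG;  °P = 259 − 259/SG (for OG→OE and FG→AE);  RE = 0.1808·OE + 0.8192·AE;  Cal = (6.9·ABW + 4·(RE−0.1))·FG·3.55
ABW = (1.063 − 1.022)·131.25·0.79/1.022 = 4.1597
OE = 259 − 259/1.063 = 15.3500 °P
AE = 259 − 259/1.022 = 5.5753 °P
RE = 0.1808·15.3500 + 0.8192·5.5753 = 7.3426 °P
Cal = (6.9·4.1597 + 4·(7.3426−0.1))·1.022·3.55

209.2402 kcal


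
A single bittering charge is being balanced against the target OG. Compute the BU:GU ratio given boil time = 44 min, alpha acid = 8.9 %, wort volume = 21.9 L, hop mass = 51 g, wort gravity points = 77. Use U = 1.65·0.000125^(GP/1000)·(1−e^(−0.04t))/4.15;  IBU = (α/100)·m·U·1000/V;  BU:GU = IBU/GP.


U = 1.65·0.000125^(77/1000)·(1−e^(−0.04·44))/4.15 = 0.1648
IBU = (8.9/100)·51·0.1648·1000/21.9 = 34.1524
BU:GU = 34.1524/77

0.4435


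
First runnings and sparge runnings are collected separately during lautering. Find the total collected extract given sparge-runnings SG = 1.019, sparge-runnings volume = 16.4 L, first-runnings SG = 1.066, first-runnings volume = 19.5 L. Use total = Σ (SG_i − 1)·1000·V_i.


first = (1.066 − 1)·1000·19.5 = 1287.0000
sparge = (1.019 − 1)·1000·16.4 = 311.6000
total = 1287.0000 + 311.6000

1598.6000 gravity·L


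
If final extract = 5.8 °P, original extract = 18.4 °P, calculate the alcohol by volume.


SG = 259/(259 − P);  ABV = (OG − FG)·131.25
OG = 259/(259 − 18.4) = 1.0765
FG = 259/(259 − 5.8) = 1.0229
ABV = (1.0765 − 1.0229)·131.25

7.0309 % ABV


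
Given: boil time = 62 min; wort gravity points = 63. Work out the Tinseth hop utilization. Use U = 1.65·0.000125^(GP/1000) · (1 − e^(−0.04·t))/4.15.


bigness = 1.65·0.000125^(63/1000) = 0.9367
boil_factor = (1 − e^(−0.04·62))/4.15 = 0.2208
U = 0.9367 · 0.2208

0.2068


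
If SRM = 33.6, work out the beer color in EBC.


EBC = SRM · 1.97
EBC = 33.6 · 1.97

66.1920 EBC


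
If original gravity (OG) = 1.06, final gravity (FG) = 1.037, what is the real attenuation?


AA = (OG−FG)/(OG−1)·100;  RA = AA·0.8192
AA = (1.06 − 1.037)/(1.06 − 1)·100 = 38.3333
RA = 38.3333·0.8192

31.4027 %


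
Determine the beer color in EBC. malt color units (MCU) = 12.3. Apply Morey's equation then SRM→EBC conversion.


SRM = 1.4922·MCU^0.6859;  EBC = SRM·1.97
SRM = 1.4922·12.3^0.6859 = 8.3444
EBC = 8.3444·1.97

16.4384 EBC


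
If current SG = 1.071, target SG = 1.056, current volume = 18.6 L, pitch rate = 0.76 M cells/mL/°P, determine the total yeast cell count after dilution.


V_w = V·((SG_c−1)/(SG_t−1)−1);  °P = 259 − 259/SG_t;  cells = rate·(V+V_w)·°P
V_w = 18.6·((1.071−1)/(1.056−1)−1) = 4.9821
V_final = 18.6 + 4.9821 = 23.5821
°P = 259 − 259/1.056 = 13.7348
cells = 0.76·23.5821·13.7348

246.1618 billion cells


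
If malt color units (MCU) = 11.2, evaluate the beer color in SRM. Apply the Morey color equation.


SRM = 1.4922 · MCU^0.6859
SRM = 1.4922 · 11.2^0.6859

7.8250 SRM


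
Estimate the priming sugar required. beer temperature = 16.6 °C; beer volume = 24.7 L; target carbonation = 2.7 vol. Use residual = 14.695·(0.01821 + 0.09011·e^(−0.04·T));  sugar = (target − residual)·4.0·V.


residual = 14.695·(0.01821 + 0.09011·e^(−0.04·16.6)) = 0.9493
sugar = (2.7 − 0.9493)·4.0·24.7

172.9730 g


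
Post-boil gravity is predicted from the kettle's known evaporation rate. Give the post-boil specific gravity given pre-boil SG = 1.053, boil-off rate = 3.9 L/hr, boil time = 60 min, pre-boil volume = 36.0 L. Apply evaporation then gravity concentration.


V_post = V_pre − rate·(t/60);  SG_post = 1 + (SG_pre−1)·V_pre/V_post
V_post = 36.0 − 3.9·(60/60) = 32.1000
SG_post = 1 + (1.053 − 1)·36.0/32.1000

1.0594


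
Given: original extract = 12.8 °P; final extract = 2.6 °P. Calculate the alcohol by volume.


SG = 259/(259 − P);  ABV = (OG − FG)·131.25
OG = 259/(259 − 12.8) = 1.0520
FG = 259/(259 − 2.6) = 1.0101
ABV = (1.0520 − 1.0101)·131.25

5.4928 % ABV


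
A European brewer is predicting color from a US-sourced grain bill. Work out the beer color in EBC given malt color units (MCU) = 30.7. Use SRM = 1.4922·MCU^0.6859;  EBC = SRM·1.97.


SRM = 1.4922·30.7^0.6859 = 15.6263
EBC = 15.6263·1.97

30.7837 EBC


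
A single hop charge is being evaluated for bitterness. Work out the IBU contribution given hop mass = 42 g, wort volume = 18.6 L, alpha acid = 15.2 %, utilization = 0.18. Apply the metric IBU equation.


IBU = (α/100)·mass·U·1000 / V
IBU = (15.2/100)·42·0.18·1000 / 18.6

61.7806 IBU


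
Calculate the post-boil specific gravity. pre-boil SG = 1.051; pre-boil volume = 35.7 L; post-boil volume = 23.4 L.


SG_post = 1 + (SG_pre − 1)·V_pre/V_post
pts_pre = (1.051 − 1)·1000 = 51.0000
pts_post = 51.0000·35.7/23.4 = 77.8077
SG_post = 1 + 77.8077/1000

1.0778


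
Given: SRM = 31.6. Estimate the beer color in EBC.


EBC = SRM · 1.97
EBC = 31.6 · 1.97

62.2520 EBC


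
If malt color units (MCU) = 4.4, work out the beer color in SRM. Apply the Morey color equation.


SRM = 1.4922 · MCU^0.6859
SRM = 1.4922 · 4.4^0.6859

4.1226 SRM


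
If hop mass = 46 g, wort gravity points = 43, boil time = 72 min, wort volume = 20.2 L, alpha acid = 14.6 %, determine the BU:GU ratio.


U = 1.65·0.000125^(GP/1000)·(1−e^(−0.04t))/4.15;  IBU = (α/100)·m·U·1000/V;  BU:GU = IBU/GP
U = 1.65·0.000125^(43/1000)·(1−e^(−0.04·72))/4.15 = 0.2550
IBU = (14.6/100)·46·0.2550·1000/20.2 = 84.7759
BU:GU = 84.7759/43

1.9715


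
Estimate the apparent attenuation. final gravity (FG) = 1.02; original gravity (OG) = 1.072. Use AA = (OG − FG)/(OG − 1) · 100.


AA = (1.072 − 1.02)/(1.072 − 1) · 100

72.2222 %


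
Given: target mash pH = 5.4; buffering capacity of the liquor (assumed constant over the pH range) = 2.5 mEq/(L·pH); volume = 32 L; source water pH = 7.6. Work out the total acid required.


acid = buffering capacity · (pH_source − pH_target) · V
acid = 2.5 · (7.6 − 5.4) · 32

176.0000 mEq


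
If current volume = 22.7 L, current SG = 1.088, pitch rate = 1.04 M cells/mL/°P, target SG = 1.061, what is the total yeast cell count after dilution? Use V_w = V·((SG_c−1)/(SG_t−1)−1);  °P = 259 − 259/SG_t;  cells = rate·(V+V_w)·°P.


V_w = 22.7·((1.088−1)/(1.061−1)−1) = 10.0475
V_final = 22.7 + 10.0475 = 32.7475
°P = 259 − 259/1.061 = 14.8907
cells = 1.04·32.7475·14.8907

507.1381 billion cells


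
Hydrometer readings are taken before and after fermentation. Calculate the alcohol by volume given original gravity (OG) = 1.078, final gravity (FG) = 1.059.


ABV = (OG − FG) · 131.25
ABV = (1.078 − 1.059) · 131.25

2.4938 % ABV


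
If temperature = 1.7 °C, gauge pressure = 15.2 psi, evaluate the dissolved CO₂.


vols = (P + 14.695)·(0.01821 + 0.09011·e^(−0.04·T))
vols = (15.2 + 14.695)·(0.01821 + 0.09011·e^(−0.04·1.7))

3.0611 volumes


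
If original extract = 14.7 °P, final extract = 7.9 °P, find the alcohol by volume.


SG = 259/(259 − P);  ABV = (OG − FG)·131.25
OG = 259/(259 − 14.7) = 1.0602
FG = 259/(259 − 7.9) = 1.0315
ABV = (1.0602 − 1.0315)·131.25

3.7682 % ABV


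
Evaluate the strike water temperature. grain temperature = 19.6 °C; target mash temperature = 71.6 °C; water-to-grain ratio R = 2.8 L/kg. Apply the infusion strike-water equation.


T_strike = (0.41/R)·(T_mash − T_grain) + T_mash
T_strike = (0.41/2.8)·(71.6 − 19.6) + 71.6

79.2143 °C


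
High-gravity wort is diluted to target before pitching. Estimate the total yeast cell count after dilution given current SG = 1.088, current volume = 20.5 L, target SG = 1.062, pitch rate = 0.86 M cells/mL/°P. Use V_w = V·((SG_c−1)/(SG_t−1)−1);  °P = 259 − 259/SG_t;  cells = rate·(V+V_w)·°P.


V_w = 20.5·((1.088−1)/(1.062−1)−1) = 8.5968
V_final = 20.5 + 8.5968 = 29.0968
°P = 259 − 259/1.062 = 15.1205
cells = 0.86·29.0968·15.1205

378.3644 billion cells


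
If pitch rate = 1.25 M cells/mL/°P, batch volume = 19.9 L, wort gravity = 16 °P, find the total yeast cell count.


cells (billions) = rate · V_L · °P
cells = 1.25 · 19.9 · 16

398.0000 billion cells


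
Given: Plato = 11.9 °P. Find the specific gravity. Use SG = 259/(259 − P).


SG = 259/(259 − 11.9)

1.0482


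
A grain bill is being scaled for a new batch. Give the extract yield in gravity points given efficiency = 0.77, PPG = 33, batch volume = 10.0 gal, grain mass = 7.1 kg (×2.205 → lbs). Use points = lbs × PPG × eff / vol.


lbs = 7.1 × 2.205 = 15.6555
points = 15.6555 × 33 × 0.77 / 10.0

39.7806 points


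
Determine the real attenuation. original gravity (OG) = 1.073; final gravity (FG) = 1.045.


AA = (OG−FG)/(OG−1)·100;  RA = AA·0.8192
AA = (1.073 − 1.045)/(1.073 − 1)·100 = 38.3562
RA = 38.3562·0.8192

31.4214 %


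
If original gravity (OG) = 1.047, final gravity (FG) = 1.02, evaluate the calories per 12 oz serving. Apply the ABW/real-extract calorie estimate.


ABW = (OG−FG)·131.25·0.79/FG;  °P = 259 − 259/SG (for OG→OE and FG→AE);  RE = 0.1808·OE + 0.8192·AE;  Cal = (6.9·ABW + 4·(RE−0.1))·FG·3.55
ABW = (1.047 − 1.02)·131.25·0.79/1.02 = 2.7447
OE = 259 − 259/1.047 = 11.6266 °P
AE = 259 − 259/1.02 = 5.0784 °P
RE = 0.1808·11.6266 + 0.8192·5.0784 = 6.2623 °P
Cal = (6.9·2.7447 + 4·(6.2623−0.1))·1.02·3.55

157.8305 kcal


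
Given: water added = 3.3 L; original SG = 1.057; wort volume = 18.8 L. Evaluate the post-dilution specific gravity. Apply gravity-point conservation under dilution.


SG_new = 1 + (SG_old − 1)·V_old/(V_old + V_water)
pts = (1.057 − 1)·1000·18.8/(18.8 + 3.3) = 48.4887
SG_new = 1 + 48.4887/1000

1.0485


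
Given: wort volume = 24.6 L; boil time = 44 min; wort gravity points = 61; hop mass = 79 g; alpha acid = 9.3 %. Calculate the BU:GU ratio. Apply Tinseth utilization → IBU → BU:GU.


U = 1.65·0.000125^(GP/1000)·(1−e^(−0.04t))/4.15;  IBU = (α/100)·m·U·1000/V;  BU:GU = IBU/GP
U = 1.65·0.000125^(61/1000)·(1−e^(−0.04·44))/4.15 = 0.1903
IBU = (9.3/100)·79·0.1903·1000/24.6 = 56.8236
BU:GU = 56.8236/61

0.9315


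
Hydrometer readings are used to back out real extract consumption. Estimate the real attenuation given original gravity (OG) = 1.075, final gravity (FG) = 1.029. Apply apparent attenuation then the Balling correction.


AA = (OG−FG)/(OG−1)·100;  RA = AA·0.8192
AA = (1.075 − 1.029)/(1.075 − 1)·100 = 61.3333
RA = 61.3333·0.8192

50.2443 %


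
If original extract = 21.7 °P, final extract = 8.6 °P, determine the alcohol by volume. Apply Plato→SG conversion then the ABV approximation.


SG = 259/(259 − P);  ABV = (OG − FG)·131.25
OG = 259/(259 − 21.7) = 1.0914
FG = 259/(259 − 8.6) = 1.0343
ABV = (1.0914 − 1.0343)·131.25

7.4944 % ABV


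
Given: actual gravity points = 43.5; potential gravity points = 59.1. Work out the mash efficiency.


efficiency = actual / potential × 100
efficiency = 43.5 / 59.1 × 100

73.6041 %


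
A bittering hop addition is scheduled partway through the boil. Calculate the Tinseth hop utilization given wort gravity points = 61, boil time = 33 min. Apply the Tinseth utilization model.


U = 1.65·0.000125^(GP/1000) · (1 − e^(−0.04·t))/4.15
bigness = 1.65·0.000125^(61/1000) = 0.9537
boil_factor = (1 − e^(−0.04·33))/4.15 = 0.1766
U = 0.9537 · 0.1766

0.1684


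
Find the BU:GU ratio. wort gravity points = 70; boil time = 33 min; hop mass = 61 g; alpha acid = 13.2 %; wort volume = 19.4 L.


U = 1.65·0.000125^(GP/1000)·(1−e^(−0.04t))/4.15;  IBU = (α/100)·m·U·1000/V;  BU:GU = IBU/GP
U = 1.65·0.000125^(70/1000)·(1−e^(−0.04·33))/4.15 = 0.1553
IBU = (13.2/100)·61·0.1553·1000/19.4 = 64.4682
BU:GU = 64.4682/70

0.9210


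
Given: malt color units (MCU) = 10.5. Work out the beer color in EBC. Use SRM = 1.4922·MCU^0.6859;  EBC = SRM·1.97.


SRM = 1.4922·10.5^0.6859 = 7.4862
EBC = 7.4862·1.97

14.7478 EBC


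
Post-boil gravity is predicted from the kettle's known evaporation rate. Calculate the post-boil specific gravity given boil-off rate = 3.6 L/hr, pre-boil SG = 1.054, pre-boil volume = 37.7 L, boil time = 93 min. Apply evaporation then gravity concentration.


V_post = V_pre − rate·(t/60);  SG_post = 1 + (SG_pre−1)·V_pre/V_post
V_post = 37.7 − 3.6·(93/60) = 32.1200
SG_post = 1 + (1.054 − 1)·37.7/32.1200

1.0634


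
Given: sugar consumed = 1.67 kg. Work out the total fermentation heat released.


Q = m_sugar · 590 kJ/kg
Q = 1.67 · 590

985.3000 kJ


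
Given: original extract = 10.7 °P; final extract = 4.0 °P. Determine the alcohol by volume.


SG = 259/(259 − P);  ABV = (OG − FG)·131.25
OG = 259/(259 − 10.7) = 1.0431
FG = 259/(259 − 4.0) = 1.0157
ABV = (1.0431 − 1.0157)·131.25

3.5971 % ABV


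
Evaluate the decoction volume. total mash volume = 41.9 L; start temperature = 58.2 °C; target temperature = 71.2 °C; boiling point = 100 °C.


V_dec = V_total·(T_target − T_start)/(T_boil − T_start)
V_dec = 41.9·(71.2 − 58.2)/(100 − 58.2)

13.0311 L


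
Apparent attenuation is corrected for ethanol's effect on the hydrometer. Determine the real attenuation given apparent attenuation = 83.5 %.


RA = AA · 0.8192
RA = 83.5 · 0.8192

68.4032 %


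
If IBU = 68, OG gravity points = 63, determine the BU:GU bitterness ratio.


BU:GU = IBU / OG_points
BU:GU = 68 / 63

1.0794


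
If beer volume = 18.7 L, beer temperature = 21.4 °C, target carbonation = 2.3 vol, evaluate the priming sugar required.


residual = 14.695·(0.01821 + 0.09011·e^(−0.04·T));  sugar = (target − residual)·4.0·V
residual = 14.695·(0.01821 + 0.09011·e^(−0.04·21.4)) = 0.8302
sugar = (2.3 − 0.8302)·4.0·18.7

109.9426 g


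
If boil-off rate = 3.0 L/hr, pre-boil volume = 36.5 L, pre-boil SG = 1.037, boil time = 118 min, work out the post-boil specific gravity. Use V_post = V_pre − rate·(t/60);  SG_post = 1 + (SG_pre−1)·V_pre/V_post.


V_post = 36.5 − 3.0·(118/60) = 30.6000
SG_post = 1 + (1.037 − 1)·36.5/30.6000

1.0441


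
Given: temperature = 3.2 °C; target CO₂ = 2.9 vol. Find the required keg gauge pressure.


psi = vols/(0.01821 + 0.09011·e^(−0.04·T)) − 14.695
psi = 2.9/(0.01821 + 0.09011·e^(−0.04·3.2)) − 14.695

15.0505 psi


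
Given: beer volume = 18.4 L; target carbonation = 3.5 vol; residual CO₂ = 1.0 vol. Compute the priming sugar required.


sugar = (target − residual)·4.0·V
sugar = (3.5 − 1.0)·4.0·18.4

184.0000 g


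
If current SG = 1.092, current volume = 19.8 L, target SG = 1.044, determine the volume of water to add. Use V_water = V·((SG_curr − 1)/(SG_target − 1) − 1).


V_water = 19.8·((1.092 − 1)/(1.044 − 1) − 1)

21.6000 L


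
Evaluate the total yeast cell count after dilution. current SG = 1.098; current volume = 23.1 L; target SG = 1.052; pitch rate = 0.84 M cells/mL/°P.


V_w = V·((SG_c−1)/(SG_t−1)−1);  °P = 259 − 259/SG_t;  cells = rate·(V+V_w)·°P
V_w = 23.1·((1.098−1)/(1.052−1)−1) = 20.4346
V_final = 23.1 + 20.4346 = 43.5346
°P = 259 − 259/1.052 = 12.8023
cells = 0.84·43.5346·12.8023

468.1676 billion cells


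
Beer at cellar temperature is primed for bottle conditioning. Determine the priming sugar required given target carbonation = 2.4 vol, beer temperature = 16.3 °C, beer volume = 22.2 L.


residual = 14.695·(0.01821 + 0.09011·e^(−0.04·T));  sugar = (target − residual)·4.0·V
residual = 14.695·(0.01821 + 0.09011·e^(−0.04·16.3)) = 0.9575
sugar = (2.4 − 0.9575)·4.0·22.2

128.0949 g


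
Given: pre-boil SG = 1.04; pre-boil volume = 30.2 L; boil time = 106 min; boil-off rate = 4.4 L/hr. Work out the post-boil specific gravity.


V_post = V_pre − rate·(t/60);  SG_post = 1 + (SG_pre−1)·V_pre/V_post
V_post = 30.2 − 4.4·(106/60) = 22.4267
SG_post = 1 + (1.04 − 1)·30.2/22.4267

1.0539


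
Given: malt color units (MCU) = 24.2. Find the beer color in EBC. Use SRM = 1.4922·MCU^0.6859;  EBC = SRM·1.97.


SRM = 1.4922·24.2^0.6859 = 13.2735
EBC = 13.2735·1.97

26.1488 EBC


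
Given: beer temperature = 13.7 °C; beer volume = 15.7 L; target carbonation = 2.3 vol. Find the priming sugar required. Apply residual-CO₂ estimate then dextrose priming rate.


residual = 14.695·(0.01821 + 0.09011·e^(−0.04·T));  sugar = (target − residual)·4.0·V
residual = 14.695·(0.01821 + 0.09011·e^(−0.04·13.7)) = 1.0331
sugar = (2.3 − 1.0331)·4.0·15.7

79.5611 g


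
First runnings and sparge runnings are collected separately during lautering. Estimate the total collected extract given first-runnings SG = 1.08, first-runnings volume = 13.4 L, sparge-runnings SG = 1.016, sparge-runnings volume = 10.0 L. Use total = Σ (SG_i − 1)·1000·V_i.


first = (1.08 − 1)·1000·13.4 = 1072.0000
sparge = (1.016 − 1)·1000·10.0 = 160.0000
total = 1072.0000 + 160.0000

1232.0000 gravity·L


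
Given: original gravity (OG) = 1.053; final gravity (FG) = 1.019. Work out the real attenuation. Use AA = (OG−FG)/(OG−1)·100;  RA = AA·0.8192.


AA = (1.053 − 1.019)/(1.053 − 1)·100 = 64.1509
RA = 64.1509·0.8192

52.5525 %


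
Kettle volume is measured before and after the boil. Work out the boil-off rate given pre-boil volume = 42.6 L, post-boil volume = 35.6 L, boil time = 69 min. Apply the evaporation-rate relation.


rate = (V_pre − V_post) / (t_min/60)
rate = (42.6 − 35.6) / (69/60)

6.0870 L/hr


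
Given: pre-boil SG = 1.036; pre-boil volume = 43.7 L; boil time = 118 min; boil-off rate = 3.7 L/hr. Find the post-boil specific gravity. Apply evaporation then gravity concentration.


V_post = V_pre − rate·(t/60);  SG_post = 1 + (SG_pre−1)·V_pre/V_post
V_post = 43.7 − 3.7·(118/60) = 36.4233
SG_post = 1 + (1.036 − 1)·43.7/36.4233

1.0432


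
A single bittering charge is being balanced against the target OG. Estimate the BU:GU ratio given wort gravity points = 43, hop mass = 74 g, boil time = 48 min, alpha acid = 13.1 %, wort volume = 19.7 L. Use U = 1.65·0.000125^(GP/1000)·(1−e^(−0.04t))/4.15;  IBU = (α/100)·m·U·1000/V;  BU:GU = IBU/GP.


U = 1.65·0.000125^(43/1000)·(1−e^(−0.04·48))/4.15 = 0.2305
IBU = (13.1/100)·74·0.2305·1000/19.7 = 113.4459
BU:GU = 113.4459/43

2.6383


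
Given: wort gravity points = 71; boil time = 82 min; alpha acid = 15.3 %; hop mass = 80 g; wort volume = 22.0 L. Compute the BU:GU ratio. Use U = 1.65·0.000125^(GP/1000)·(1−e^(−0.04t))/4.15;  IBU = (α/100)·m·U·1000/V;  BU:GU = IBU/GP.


U = 1.65·0.000125^(71/1000)·(1−e^(−0.04·82))/4.15 = 0.2021
IBU = (15.3/100)·80·0.2021·1000/22.0 = 112.4652
BU:GU = 112.4652/71

1.5840


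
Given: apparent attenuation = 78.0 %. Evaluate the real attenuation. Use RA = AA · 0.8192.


RA = 78.0 · 0.8192

63.8976 %


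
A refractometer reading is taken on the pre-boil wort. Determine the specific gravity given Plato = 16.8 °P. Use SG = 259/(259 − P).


SG = 259/(259 − 16.8)

1.0694


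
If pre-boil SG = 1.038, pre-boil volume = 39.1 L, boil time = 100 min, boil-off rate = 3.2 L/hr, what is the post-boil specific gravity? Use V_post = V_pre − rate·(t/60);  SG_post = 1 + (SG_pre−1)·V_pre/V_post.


V_post = 39.1 − 3.2·(100/60) = 33.7667
SG_post = 1 + (1.038 − 1)·39.1/33.7667

1.0440


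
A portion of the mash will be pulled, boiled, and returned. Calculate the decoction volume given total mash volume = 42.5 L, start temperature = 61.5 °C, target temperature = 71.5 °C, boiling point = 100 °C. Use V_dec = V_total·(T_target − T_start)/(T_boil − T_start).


V_dec = 42.5·(71.5 − 61.5)/(100 − 61.5)

11.0390 L


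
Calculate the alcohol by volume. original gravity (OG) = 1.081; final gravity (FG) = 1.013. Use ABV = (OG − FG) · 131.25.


ABV = (1.081 − 1.013) · 131.25

8.9250 % ABV


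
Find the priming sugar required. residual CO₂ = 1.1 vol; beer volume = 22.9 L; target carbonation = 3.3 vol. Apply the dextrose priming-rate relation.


sugar = (target − residual)·4.0·V
sugar = (3.3 − 1.1)·4.0·22.9

201.5200 g


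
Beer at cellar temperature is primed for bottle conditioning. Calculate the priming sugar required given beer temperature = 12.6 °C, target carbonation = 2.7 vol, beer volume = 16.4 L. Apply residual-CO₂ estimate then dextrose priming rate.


residual = 14.695·(0.01821 + 0.09011·e^(−0.04·T));  sugar = (target − residual)·4.0·V
residual = 14.695·(0.01821 + 0.09011·e^(−0.04·12.6)) = 1.0675
sugar = (2.7 − 1.0675)·4.0·16.4

107.0896 g


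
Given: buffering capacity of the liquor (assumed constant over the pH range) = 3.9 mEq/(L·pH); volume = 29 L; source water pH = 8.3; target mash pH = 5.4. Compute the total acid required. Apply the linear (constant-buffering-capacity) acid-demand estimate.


acid = buffering capacity · (pH_source − pH_target) · V
acid = 3.9 · (8.3 − 5.4) · 29

327.9900 mEq


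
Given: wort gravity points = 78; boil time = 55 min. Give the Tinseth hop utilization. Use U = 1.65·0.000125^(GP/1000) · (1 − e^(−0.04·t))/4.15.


bigness = 1.65·0.000125^(78/1000) = 0.8185
boil_factor = (1 − e^(−0.04·55))/4.15 = 0.2143
U = 0.8185 · 0.2143

0.1754


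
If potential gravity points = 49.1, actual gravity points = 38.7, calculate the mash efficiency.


efficiency = actual / potential × 100
efficiency = 38.7 / 49.1 × 100

78.8187 %


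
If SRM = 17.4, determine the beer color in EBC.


EBC = SRM · 1.97
EBC = 17.4 · 1.97

34.2780 EBC


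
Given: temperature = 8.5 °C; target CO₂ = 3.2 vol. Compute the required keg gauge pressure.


psi = vols/(0.01821 + 0.09011·e^(−0.04·T)) − 14.695
psi = 3.2/(0.01821 + 0.09011·e^(−0.04·8.5)) − 14.695

24.1647 psi


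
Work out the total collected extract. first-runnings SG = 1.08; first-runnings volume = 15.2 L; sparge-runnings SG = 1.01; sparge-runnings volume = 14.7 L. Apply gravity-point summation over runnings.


total = Σ (SG_i − 1)·1000·V_i
first = (1.08 − 1)·1000·15.2 = 1216.0000
sparge = (1.01 − 1)·1000·14.7 = 147.0000
total = 1216.0000 + 147.0000

1363.0000 gravity·L


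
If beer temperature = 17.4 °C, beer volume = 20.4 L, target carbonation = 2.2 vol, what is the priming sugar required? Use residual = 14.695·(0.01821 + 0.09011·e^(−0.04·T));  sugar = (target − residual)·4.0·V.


residual = 14.695·(0.01821 + 0.09011·e^(−0.04·17.4)) = 0.9278
sugar = (2.2 − 0.9278)·4.0·20.4

103.8121 g


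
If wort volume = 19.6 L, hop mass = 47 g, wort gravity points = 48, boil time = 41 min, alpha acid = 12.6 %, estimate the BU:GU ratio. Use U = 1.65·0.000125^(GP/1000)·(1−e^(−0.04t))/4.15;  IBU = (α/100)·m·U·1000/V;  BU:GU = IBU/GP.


U = 1.65·0.000125^(48/1000)·(1−e^(−0.04·41))/4.15 = 0.2082
IBU = (12.6/100)·47·0.2082·1000/19.6 = 62.8993
BU:GU = 62.8993/48

1.3104


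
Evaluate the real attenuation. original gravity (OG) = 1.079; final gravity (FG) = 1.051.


AA = (OG−FG)/(OG−1)·100;  RA = AA·0.8192
AA = (1.079 − 1.051)/(1.079 − 1)·100 = 35.4430
RA = 35.4430·0.8192

29.0349 %


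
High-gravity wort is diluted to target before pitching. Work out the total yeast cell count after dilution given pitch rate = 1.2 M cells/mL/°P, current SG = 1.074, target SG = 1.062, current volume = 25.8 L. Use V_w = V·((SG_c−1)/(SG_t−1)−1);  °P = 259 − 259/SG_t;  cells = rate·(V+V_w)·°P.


V_w = 25.8·((1.074−1)/(1.062−1)−1) = 4.9935
V_final = 25.8 + 4.9935 = 30.7935
°P = 259 − 259/1.062 = 15.1205
cells = 1.2·30.7935·15.1205

558.7376 billion cells


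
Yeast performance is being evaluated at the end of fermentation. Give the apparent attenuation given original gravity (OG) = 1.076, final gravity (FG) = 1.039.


AA = (OG − FG)/(OG − 1) · 100
AA = (1.076 − 1.039)/(1.076 − 1) · 100

48.6842 %


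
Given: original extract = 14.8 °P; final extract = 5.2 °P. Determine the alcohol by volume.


SG = 259/(259 − P);  ABV = (OG − FG)·131.25
OG = 259/(259 − 14.8) = 1.0606
FG = 259/(259 − 5.2) = 1.0205
ABV = (1.0606 − 1.0205)·131.25

5.2654 % ABV


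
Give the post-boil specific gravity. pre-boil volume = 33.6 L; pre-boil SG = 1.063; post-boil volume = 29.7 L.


SG_post = 1 + (SG_pre − 1)·V_pre/V_post
pts_pre = (1.063 − 1)·1000 = 63.0000
pts_post = 63.0000·33.6/29.7 = 71.2727
SG_post = 1 + 71.2727/1000

1.0713


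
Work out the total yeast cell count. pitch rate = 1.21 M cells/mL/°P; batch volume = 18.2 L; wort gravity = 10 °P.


cells (billions) = rate · V_L · °P
cells = 1.21 · 18.2 · 10

220.2200 billion cells


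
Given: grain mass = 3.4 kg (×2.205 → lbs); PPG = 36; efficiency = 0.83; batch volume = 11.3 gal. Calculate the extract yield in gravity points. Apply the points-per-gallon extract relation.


points = lbs × PPG × eff / vol
lbs = 3.4 × 2.205 = 7.4970
points = 7.4970 × 36 × 0.83 / 11.3

19.8239 points


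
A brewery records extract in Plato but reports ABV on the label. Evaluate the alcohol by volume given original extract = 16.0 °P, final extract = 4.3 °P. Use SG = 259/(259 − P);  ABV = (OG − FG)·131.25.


OG = 259/(259 − 16.0) = 1.0658
FG = 259/(259 − 4.3) = 1.0169
ABV = (1.0658 − 1.0169)·131.25

6.4261 % ABV


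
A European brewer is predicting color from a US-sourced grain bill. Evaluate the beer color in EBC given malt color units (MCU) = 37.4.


SRM = 1.4922·MCU^0.6859;  EBC = SRM·1.97
SRM = 1.4922·37.4^0.6859 = 17.8920
EBC = 17.8920·1.97

35.2473 EBC


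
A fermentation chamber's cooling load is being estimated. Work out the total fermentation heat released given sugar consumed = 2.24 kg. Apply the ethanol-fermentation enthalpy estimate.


Q = m_sugar · 590 kJ/kg
Q = 2.24 · 590

1321.6000 kJ


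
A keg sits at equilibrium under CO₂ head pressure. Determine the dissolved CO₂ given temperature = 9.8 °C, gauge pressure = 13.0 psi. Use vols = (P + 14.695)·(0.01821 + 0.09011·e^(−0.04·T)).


vols = (13.0 + 14.695)·(0.01821 + 0.09011·e^(−0.04·9.8))

2.1906 volumes
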